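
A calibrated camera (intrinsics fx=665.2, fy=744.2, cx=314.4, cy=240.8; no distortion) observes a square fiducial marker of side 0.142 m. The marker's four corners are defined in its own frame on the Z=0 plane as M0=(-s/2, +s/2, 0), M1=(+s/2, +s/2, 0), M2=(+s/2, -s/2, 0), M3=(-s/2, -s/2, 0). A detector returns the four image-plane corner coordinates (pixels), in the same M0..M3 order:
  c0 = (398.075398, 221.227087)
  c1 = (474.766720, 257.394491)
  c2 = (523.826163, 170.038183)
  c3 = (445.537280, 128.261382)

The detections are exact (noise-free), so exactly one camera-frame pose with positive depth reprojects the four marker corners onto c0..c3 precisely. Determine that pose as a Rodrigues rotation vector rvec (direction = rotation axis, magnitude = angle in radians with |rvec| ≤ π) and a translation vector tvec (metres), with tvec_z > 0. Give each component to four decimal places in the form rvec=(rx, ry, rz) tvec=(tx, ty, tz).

rvec=(0.4033, -0.2290, 0.4227) tvec=(0.2208, -0.0608, 1.0034)

Intrinsics K: fx=665.2, fy=744.2, cx=314.4, cy=240.8
Marker side s = 0.142 m; corners in marker frame (Z=0):
  M0 = (-0.0710, +0.0710, 0)
  M1 = (+0.0710, +0.0710, 0)
  M2 = (+0.0710, -0.0710, 0)
  M3 = (-0.0710, -0.0710, 0)
Detected image corners:
  c0 = (398.075398, 221.227087) px
  c1 = (474.766720, 257.394491) px
  c2 = (523.826163, 170.038183) px
  c3 = (445.537280, 128.261382) px
Planar DLT: solve 8×8 A·h = b for H (H[2,2]=1):
  H  [+681.78602 -188.28370 +460.80068]
  H  [+331.43504 +698.49825 +195.69374]
  H  [+0.29576 +0.32938 +1.00000]
B = K⁻¹H; ‖b₁‖=0.996604, ‖b₂‖=0.996604; λ = 2/(‖b₁‖+‖b₂‖) = 1.003408, sign → tz>0 ⇒ λ=+1.003408
r₁ = λ·B[:,0] = (+0.88816,+0.35085,+0.29677); r₂ = λ·B[:,1] = (-0.44022,+0.83485,+0.33051)
r₃ = r₁×r₂ = (-0.13180,-0.42419,+0.89593); SVD([r₁ r₂ r₃]) → R = UVᵀ:
  R  [+0.88816 -0.44022 -0.13180]
  R  [+0.35085 +0.83485 -0.42419]
  R  [+0.29677 +0.33051 +0.89593]
t = (+0.22084, -0.06082, +1.00341) m
tr R = 2.618941; θ = arccos((tr R − 1)/2) = 0.627546 rad = 35.956°
axis k = ((R−Rᵀ)₃₂, (R−Rᵀ)₁₃, (R−Rᵀ)₂₁) / (2 sinθ) = (+0.642664, -0.364947, +0.673644)
rvec = θ·k = (+0.403302, -0.229021, +0.422743)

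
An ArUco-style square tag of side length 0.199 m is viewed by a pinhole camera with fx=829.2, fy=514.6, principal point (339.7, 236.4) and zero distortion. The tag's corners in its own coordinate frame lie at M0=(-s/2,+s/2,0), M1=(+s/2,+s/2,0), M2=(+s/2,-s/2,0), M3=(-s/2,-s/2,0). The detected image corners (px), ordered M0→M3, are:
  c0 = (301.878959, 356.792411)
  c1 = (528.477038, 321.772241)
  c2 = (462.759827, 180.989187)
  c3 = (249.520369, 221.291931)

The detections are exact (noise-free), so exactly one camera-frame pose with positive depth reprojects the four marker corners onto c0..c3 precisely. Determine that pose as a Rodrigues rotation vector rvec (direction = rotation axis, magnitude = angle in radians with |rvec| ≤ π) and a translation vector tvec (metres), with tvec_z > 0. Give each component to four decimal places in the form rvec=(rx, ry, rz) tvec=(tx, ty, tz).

Intrinsics K: fx=829.2, fy=514.6, cx=339.7, cy=236.4
Marker side s = 0.199 m; corners in marker frame (Z=0):
  M0 = (-0.0995, +0.0995, 0)
  M1 = (+0.0995, +0.0995, 0)
  M2 = (+0.0995, -0.0995, 0)
  M3 = (-0.0995, -0.0995, 0)
Detected image corners:
  c0 = (301.878959, 356.792411) px
  c1 = (528.477038, 321.772241) px
  c2 = (462.759827, 180.989187) px
  c3 = (249.520369, 221.291931) px
Planar DLT: solve 8×8 A·h = b for H (H[2,2]=1):
  H  [+1005.36993 +204.66221 +382.15738]
  H  [-258.90199 +629.97415 +269.06784]
  H  [-0.25660 -0.23636 +1.00000]
B = K⁻¹H; ‖b₁‖=1.396519, ‖b₂‖=1.396519; λ = 2/(‖b₁‖+‖b₂‖) = 0.716066, sign → tz>0 ⇒ λ=+0.716066
r₁ = λ·B[:,0] = (+0.94347,-0.27585,-0.18374); r₂ = λ·B[:,1] = (+0.24607,+0.95436,-0.16925)
r₃ = r₁×r₂ = (+0.22204,+0.11447,+0.96829); SVD([r₁ r₂ r₃]) → R = UVᵀ:
  R  [+0.94347 +0.24607 +0.22204]
  R  [-0.27585 +0.95436 +0.11447]
  R  [-0.18374 -0.16925 +0.96829]
t = (+0.03666, +0.04546, +0.71607) m
tr R = 2.866128; θ = arccos((tr R − 1)/2) = 0.367958 rad = 21.082°
axis k = ((R−Rᵀ)₃₂, (R−Rᵀ)₁₃, (R−Rᵀ)₂₁) / (2 sinθ) = (-0.394366, +0.564047, -0.725484)
rvec = θ·k = (-0.145110, +0.207545, -0.266947)

rvec=(-0.1451, 0.2075, -0.2669) tvec=(0.0367, 0.0455, 0.7161)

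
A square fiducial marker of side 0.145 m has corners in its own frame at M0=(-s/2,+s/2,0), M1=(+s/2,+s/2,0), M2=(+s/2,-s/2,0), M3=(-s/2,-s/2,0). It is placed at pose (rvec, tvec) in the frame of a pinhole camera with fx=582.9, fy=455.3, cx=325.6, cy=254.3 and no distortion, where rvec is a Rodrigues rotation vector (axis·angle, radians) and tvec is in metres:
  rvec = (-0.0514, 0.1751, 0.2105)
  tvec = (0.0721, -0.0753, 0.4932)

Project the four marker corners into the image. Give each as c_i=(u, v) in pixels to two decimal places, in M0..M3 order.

Intrinsics K: fx=582.9, fy=455.3, cx=325.6, cy=254.3
Marker side s = 0.145 m; corners in marker frame (Z=0):
  M0 = (-0.0725, +0.0725, 0)
  M1 = (+0.0725, +0.0725, 0)
  M2 = (+0.0725, -0.0725, 0)
  M3 = (-0.0725, -0.0725, 0)
rvec = (-0.0514, 0.1751, 0.2105), |rvec| = θ = 0.27859 rad = 15.962°
Rodrigues: sinθ=0.27500, 1−cosθ=0.03856; R = I + sinθ·[k]× + (1−cosθ)·[k]×²:
    [+0.96276 -0.21226 +0.16747]
    [+0.20332 +0.97668 +0.06905]
    [-0.17822 -0.03243 +0.98346]
t = (0.0721, -0.0753, 0.4932) m
M0: Pc = R·M0+t = (-0.01309, -0.01923, +0.50377); u = 582.9·(-0.01309)/0.50377 + 325.6 = 310.4555, v = 455.3·(-0.01923)/0.50377 + 254.3 = 236.9189
M1: Pc = R·M1+t = (+0.12651, +0.01025, +0.47793); u = 582.9·(+0.12651)/0.47793 + 325.6 = 479.8979, v = 455.3·(+0.01025)/0.47793 + 254.3 = 264.0641
M2: Pc = R·M2+t = (+0.15729, -0.13137, +0.48263); u = 582.9·(+0.15729)/0.48263 + 325.6 = 515.5665, v = 455.3·(-0.13137)/0.48263 + 254.3 = 130.3706
M3: Pc = R·M3+t = (+0.01769, -0.16085, +0.50847); u = 582.9·(+0.01769)/0.50847 + 325.6 = 345.8781, v = 455.3·(-0.16085)/0.50847 + 254.3 = 110.2709

c0=(310.46, 236.92) c1=(479.90, 264.06) c2=(515.57, 130.37) c3=(345.88, 110.27)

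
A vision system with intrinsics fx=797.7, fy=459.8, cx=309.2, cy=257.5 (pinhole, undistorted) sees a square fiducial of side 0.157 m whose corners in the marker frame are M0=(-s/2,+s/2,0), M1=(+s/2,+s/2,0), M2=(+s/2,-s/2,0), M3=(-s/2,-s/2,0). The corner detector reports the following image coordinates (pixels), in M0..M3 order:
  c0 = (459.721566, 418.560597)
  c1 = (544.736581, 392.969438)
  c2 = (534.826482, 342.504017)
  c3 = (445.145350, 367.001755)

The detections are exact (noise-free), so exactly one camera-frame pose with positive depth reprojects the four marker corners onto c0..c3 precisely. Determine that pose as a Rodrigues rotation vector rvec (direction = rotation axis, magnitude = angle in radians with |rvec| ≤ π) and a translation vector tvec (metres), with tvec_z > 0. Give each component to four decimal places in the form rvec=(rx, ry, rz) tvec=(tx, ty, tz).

rvec=(0.3151, -0.3933, -0.2701) tvec=(0.2745, 0.3117, 1.1646)

Intrinsics K: fx=797.7, fy=459.8, cx=309.2, cy=257.5
Marker side s = 0.157 m; corners in marker frame (Z=0):
  M0 = (-0.0785, +0.0785, 0)
  M1 = (+0.0785, +0.0785, 0)
  M2 = (+0.0785, -0.0785, 0)
  M3 = (-0.0785, -0.0785, 0)
Detected image corners:
  c0 = (459.721566, 418.560597) px
  c1 = (544.736581, 392.969438) px
  c2 = (534.826482, 342.504017) px
  c3 = (445.145350, 367.001755) px
Planar DLT: solve 8×8 A·h = b for H (H[2,2]=1):
  H  [+696.91522 +226.70243 +497.22564]
  H  [-51.59663 +439.08641 +380.58131]
  H  [+0.28403 +0.30044 +1.00000]
B = K⁻¹H; ‖b₁‖=0.858657, ‖b₂‖=0.858657; λ = 2/(‖b₁‖+‖b₂‖) = 1.164610, sign → tz>0 ⇒ λ=+1.164610
r₁ = λ·B[:,0] = (+0.88925,-0.31593,+0.33078); r₂ = λ·B[:,1] = (+0.19535,+0.91619,+0.34990)
r₃ = r₁×r₂ = (-0.41360,-0.24653,+0.87644); SVD([r₁ r₂ r₃]) → R = UVᵀ:
  R  [+0.88925 +0.19535 -0.41360]
  R  [-0.31593 +0.91619 -0.24653]
  R  [+0.33078 +0.34990 +0.87644]
t = (+0.27451, +0.31175, +1.16461) m
tr R = 2.681889; θ = arccos((tr R − 1)/2) = 0.571770 rad = 32.760°
axis k = ((R−Rᵀ)₃₂, (R−Rᵀ)₁₃, (R−Rᵀ)₂₁) / (2 sinθ) = (+0.551104, -0.687819, -0.472430)
rvec = θ·k = (+0.315104, -0.393274, -0.270122)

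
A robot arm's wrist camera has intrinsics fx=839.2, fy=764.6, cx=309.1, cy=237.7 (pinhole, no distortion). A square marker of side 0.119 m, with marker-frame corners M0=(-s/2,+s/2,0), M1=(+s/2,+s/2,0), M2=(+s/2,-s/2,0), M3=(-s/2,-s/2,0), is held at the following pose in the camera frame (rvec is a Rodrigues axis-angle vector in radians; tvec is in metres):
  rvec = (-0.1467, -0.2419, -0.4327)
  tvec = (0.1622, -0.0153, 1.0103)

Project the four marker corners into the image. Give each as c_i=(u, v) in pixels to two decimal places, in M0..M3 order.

c0=(424.03, 285.39) c1=(506.60, 248.60) c2=(462.83, 169.26) c3=(379.76, 203.18)

Intrinsics K: fx=839.2, fy=764.6, cx=309.1, cy=237.7
Marker side s = 0.119 m; corners in marker frame (Z=0):
  M0 = (-0.0595, +0.0595, 0)
  M1 = (+0.0595, +0.0595, 0)
  M2 = (+0.0595, -0.0595, 0)
  M3 = (-0.0595, -0.0595, 0)
rvec = (-0.1467, -0.2419, -0.4327), |rvec| = θ = 0.51698 rad = 29.621°
Rodrigues: sinθ=0.49425, 1−cosθ=0.13068; R = I + sinθ·[k]× + (1−cosθ)·[k]×²:
    [+0.87984 +0.43103 -0.20023]
    [-0.39633 +0.89793 +0.19143]
    [+0.26231 -0.08907 +0.96087]
t = (0.1622, -0.0153, 1.0103) m
M0: Pc = R·M0+t = (+0.13550, +0.06171, +0.98939); u = 839.2·(+0.13550)/0.98939 + 309.1 = 424.0273, v = 764.6·(+0.06171)/0.98939 + 237.7 = 285.3881
M1: Pc = R·M1+t = (+0.24020, +0.01455, +1.02061); u = 839.2·(+0.24020)/1.02061 + 309.1 = 506.6033, v = 764.6·(+0.01455)/1.02061 + 237.7 = 248.5967
M2: Pc = R·M2+t = (+0.18890, -0.09231, +1.03121); u = 839.2·(+0.18890)/1.03121 + 309.1 = 462.8308, v = 764.6·(-0.09231)/1.03121 + 237.7 = 169.2569
M3: Pc = R·M3+t = (+0.08420, -0.04515, +0.99999); u = 839.2·(+0.08420)/0.99999 + 309.1 = 379.7637, v = 764.6·(-0.04515)/0.99999 + 237.7 = 203.1818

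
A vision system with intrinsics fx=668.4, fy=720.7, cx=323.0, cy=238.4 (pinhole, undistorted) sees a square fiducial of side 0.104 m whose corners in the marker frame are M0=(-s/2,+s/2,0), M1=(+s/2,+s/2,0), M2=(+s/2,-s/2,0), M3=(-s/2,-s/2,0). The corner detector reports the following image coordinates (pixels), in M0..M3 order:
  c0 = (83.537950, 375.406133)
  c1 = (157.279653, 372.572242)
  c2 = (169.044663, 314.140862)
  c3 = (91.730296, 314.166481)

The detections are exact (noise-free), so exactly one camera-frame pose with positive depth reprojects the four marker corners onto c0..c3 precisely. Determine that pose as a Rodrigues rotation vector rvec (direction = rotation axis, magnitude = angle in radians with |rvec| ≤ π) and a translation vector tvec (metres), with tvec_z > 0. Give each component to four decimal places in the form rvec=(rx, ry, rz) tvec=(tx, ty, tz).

rvec=(0.5757, -0.4271, 0.1791) tvec=(-0.2786, 0.1397, 0.9460)

Intrinsics K: fx=668.4, fy=720.7, cx=323.0, cy=238.4
Marker side s = 0.104 m; corners in marker frame (Z=0):
  M0 = (-0.0520, +0.0520, 0)
  M1 = (+0.0520, +0.0520, 0)
  M2 = (+0.0520, -0.0520, 0)
  M3 = (-0.0520, -0.0520, 0)
Detected image corners:
  c0 = (83.537950, 375.406133) px
  c1 = (157.279653, 372.572242) px
  c2 = (169.044663, 314.140862) px
  c3 = (91.730296, 314.166481) px
Planar DLT: solve 8×8 A·h = b for H (H[2,2]=1):
  H  [+783.90629 -31.64699 +126.17465]
  H  [+145.40582 +752.58562 +344.85708]
  H  [+0.46361 +0.51608 +1.00000]
B = K⁻¹H; ‖b₁‖=1.057094, ‖b₂‖=1.057094; λ = 2/(‖b₁‖+‖b₂‖) = 0.945990, sign → tz>0 ⇒ λ=+0.945990
r₁ = λ·B[:,0] = (+0.89753,+0.04578,+0.43857); r₂ = λ·B[:,1] = (-0.28071,+0.82635,+0.48821)
r₃ = r₁×r₂ = (-0.34006,-0.56130,+0.75452); SVD([r₁ r₂ r₃]) → R = UVᵀ:
  R  [+0.89753 -0.28071 -0.34006]
  R  [+0.04578 +0.82635 -0.56130]
  R  [+0.43857 +0.48821 +0.75452]
t = (-0.27857, +0.13974, +0.94599) m
tr R = 2.478400; θ = arccos((tr R − 1)/2) = 0.738915 rad = 42.337°
axis k = ((R−Rᵀ)₃₂, (R−Rᵀ)₁₃, (R−Rᵀ)₂₁) / (2 sinθ) = (+0.779159, -0.578062, +0.242394)
rvec = θ·k = (+0.575732, -0.427139, +0.179109)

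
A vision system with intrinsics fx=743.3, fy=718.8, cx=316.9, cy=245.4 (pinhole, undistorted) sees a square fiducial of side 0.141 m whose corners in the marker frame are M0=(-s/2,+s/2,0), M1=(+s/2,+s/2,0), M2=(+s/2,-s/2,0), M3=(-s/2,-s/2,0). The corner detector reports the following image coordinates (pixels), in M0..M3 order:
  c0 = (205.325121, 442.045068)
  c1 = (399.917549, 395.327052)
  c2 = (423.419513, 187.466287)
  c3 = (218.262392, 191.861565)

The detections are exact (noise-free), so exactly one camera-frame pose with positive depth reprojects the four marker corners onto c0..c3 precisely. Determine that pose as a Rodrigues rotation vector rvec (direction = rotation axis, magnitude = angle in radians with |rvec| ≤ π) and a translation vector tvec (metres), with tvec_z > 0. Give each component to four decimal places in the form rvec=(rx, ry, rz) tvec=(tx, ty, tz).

rvec=(0.2327, -0.6287, 0.0079) tvec=(0.0024, 0.0366, 0.4271)

Intrinsics K: fx=743.3, fy=718.8, cx=316.9, cy=245.4
Marker side s = 0.141 m; corners in marker frame (Z=0):
  M0 = (-0.0705, +0.0705, 0)
  M1 = (+0.0705, +0.0705, 0)
  M2 = (+0.0705, -0.0705, 0)
  M3 = (-0.0705, -0.0705, 0)
Detected image corners:
  c0 = (205.325121, 442.045068) px
  c1 = (399.917549, 395.327052) px
  c2 = (423.419513, 187.466287) px
  c3 = (218.262392, 191.861565) px
Planar DLT: solve 8×8 A·h = b for H (H[2,2]=1):
  H  [+1842.16686 +22.85861 +321.03714]
  H  [+229.07295 +1761.72436 +306.97591]
  H  [+1.36635 +0.49942 +1.00000]
B = K⁻¹H; ‖b₁‖=2.341565, ‖b₂‖=2.341565; λ = 2/(‖b₁‖+‖b₂‖) = 0.427065, sign → tz>0 ⇒ λ=+0.427065
r₁ = λ·B[:,0] = (+0.80964,-0.06311,+0.58352); r₂ = λ·B[:,1] = (-0.07780,+0.97389,+0.21328)
r₃ = r₁×r₂ = (-0.58174,-0.21808,+0.78359); SVD([r₁ r₂ r₃]) → R = UVᵀ:
  R  [+0.80964 -0.07780 -0.58174]
  R  [-0.06311 +0.97389 -0.21808]
  R  [+0.58352 +0.21328 +0.78359]
t = (+0.00238, +0.03658, +0.42706) m
tr R = 2.567120; θ = arccos((tr R − 1)/2) = 0.670421 rad = 38.412°
axis k = ((R−Rᵀ)₃₂, (R−Rᵀ)₁₃, (R−Rᵀ)₂₁) / (2 sinθ) = (+0.347138, -0.937739, +0.011817)
rvec = θ·k = (+0.232729, -0.628681, +0.007922)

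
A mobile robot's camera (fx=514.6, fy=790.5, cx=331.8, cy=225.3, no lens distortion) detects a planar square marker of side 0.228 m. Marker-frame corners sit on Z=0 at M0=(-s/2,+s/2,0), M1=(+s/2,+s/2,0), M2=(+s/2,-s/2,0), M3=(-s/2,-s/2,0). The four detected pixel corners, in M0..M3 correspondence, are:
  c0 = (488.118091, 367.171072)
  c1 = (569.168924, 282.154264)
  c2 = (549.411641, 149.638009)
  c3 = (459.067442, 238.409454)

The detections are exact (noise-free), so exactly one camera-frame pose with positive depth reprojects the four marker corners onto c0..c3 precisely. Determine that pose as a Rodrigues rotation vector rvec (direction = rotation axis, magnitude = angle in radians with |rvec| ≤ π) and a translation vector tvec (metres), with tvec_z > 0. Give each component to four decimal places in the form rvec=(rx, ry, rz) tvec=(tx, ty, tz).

Intrinsics K: fx=514.6, fy=790.5, cx=331.8, cy=225.3
Marker side s = 0.228 m; corners in marker frame (Z=0):
  M0 = (-0.1140, +0.1140, 0)
  M1 = (+0.1140, +0.1140, 0)
  M2 = (+0.1140, -0.1140, 0)
  M3 = (-0.1140, -0.1140, 0)
Detected image corners:
  c0 = (488.118091, 367.171072) px
  c1 = (569.168924, 282.154264) px
  c2 = (549.411641, 149.638009) px
  c3 = (459.067442, 238.409454) px
Planar DLT: solve 8×8 A·h = b for H (H[2,2]=1):
  H  [+457.49918 +328.76766 +517.82133]
  H  [-339.21527 +684.66294 +261.75317]
  H  [+0.16000 +0.43007 +1.00000]
B = K⁻¹H; ‖b₁‖=0.931962, ‖b₂‖=0.931962; λ = 2/(‖b₁‖+‖b₂‖) = 1.073005, sign → tz>0 ⇒ λ=+1.073005
r₁ = λ·B[:,0] = (+0.84325,-0.50937,+0.17168); r₂ = λ·B[:,1] = (+0.38798,+0.79782,+0.46146)
r₃ = r₁×r₂ = (-0.37203,-0.32252,+0.87039); SVD([r₁ r₂ r₃]) → R = UVᵀ:
  R  [+0.84325 +0.38798 -0.37203]
  R  [-0.50937 +0.79782 -0.32252]
  R  [+0.17168 +0.46146 +0.87039]
t = (+0.38788, +0.04948, +1.07300) m
tr R = 2.511456; θ = arccos((tr R − 1)/2) = 0.714031 rad = 40.911°
axis k = ((R−Rᵀ)₃₂, (R−Rᵀ)₁₃, (R−Rᵀ)₂₁) / (2 sinθ) = (+0.598564, -0.415122, -0.685124)
rvec = θ·k = (+0.427393, -0.296410, -0.489200)

rvec=(0.4274, -0.2964, -0.4892) tvec=(0.3879, 0.0495, 1.0730)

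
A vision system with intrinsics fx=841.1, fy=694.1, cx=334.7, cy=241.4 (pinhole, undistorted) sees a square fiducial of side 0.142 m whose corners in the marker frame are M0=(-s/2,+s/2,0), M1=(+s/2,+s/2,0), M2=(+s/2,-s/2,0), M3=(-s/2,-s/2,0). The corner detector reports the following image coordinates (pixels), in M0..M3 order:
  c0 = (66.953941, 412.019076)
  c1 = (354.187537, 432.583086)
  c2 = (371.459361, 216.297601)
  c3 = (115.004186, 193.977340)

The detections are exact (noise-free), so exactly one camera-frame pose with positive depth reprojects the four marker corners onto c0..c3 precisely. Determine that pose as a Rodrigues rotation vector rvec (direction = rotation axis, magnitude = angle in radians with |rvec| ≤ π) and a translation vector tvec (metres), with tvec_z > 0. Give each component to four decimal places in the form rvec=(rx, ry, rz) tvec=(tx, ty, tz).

rvec=(-0.3489, -0.0766, 0.0912) tvec=(-0.0554, 0.0422, 0.4410)

Intrinsics K: fx=841.1, fy=694.1, cx=334.7, cy=241.4
Marker side s = 0.142 m; corners in marker frame (Z=0):
  M0 = (-0.0710, +0.0710, 0)
  M1 = (+0.0710, +0.0710, 0)
  M2 = (+0.0710, -0.0710, 0)
  M3 = (-0.0710, -0.0710, 0)
Detected image corners:
  c0 = (66.953941, 412.019076) px
  c1 = (354.187537, 432.583086) px
  c2 = (371.459361, 216.297601) px
  c3 = (115.004186, 193.977340) px
Planar DLT: solve 8×8 A·h = b for H (H[2,2]=1):
  H  [+1938.81058 -406.23511 +229.10106]
  H  [+193.40985 +1284.17887 +307.79868]
  H  [+0.13409 -0.78122 +1.00000]
B = K⁻¹H; ‖b₁‖=2.267621, ‖b₂‖=2.267621; λ = 2/(‖b₁‖+‖b₂‖) = 0.440991, sign → tz>0 ⇒ λ=+0.440991
r₁ = λ·B[:,0] = (+0.99299,+0.10232,+0.05913); r₂ = λ·B[:,1] = (-0.07590,+0.93571,-0.34451)
r₃ = r₁×r₂ = (-0.09058,+0.33761,+0.93692); SVD([r₁ r₂ r₃]) → R = UVᵀ:
  R  [+0.99299 -0.07590 -0.09058]
  R  [+0.10232 +0.93571 +0.33761]
  R  [+0.05913 -0.34451 +0.93692]
t = (-0.05537, +0.04219, +0.44099) m
tr R = 2.865621; θ = arccos((tr R − 1)/2) = 0.368662 rad = 21.123°
axis k = ((R−Rᵀ)₃₂, (R−Rᵀ)₁₃, (R−Rᵀ)₂₁) / (2 sinθ) = (-0.946420, -0.207719, +0.247268)
rvec = θ·k = (-0.348909, -0.076578, +0.091158)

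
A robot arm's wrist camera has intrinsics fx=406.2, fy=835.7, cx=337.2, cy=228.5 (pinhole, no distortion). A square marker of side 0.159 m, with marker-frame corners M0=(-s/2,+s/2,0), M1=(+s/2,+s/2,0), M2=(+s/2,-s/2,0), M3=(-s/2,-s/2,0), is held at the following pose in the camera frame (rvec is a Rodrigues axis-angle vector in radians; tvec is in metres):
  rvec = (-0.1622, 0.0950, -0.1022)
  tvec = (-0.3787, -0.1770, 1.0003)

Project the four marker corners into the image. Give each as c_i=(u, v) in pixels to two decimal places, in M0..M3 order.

c0=(153.31, 152.59) c1=(215.99, 136.75) c2=(213.15, 9.57) c3=(152.13, 26.71)

Intrinsics K: fx=406.2, fy=835.7, cx=337.2, cy=228.5
Marker side s = 0.159 m; corners in marker frame (Z=0):
  M0 = (-0.0795, +0.0795, 0)
  M1 = (+0.0795, +0.0795, 0)
  M2 = (+0.0795, -0.0795, 0)
  M3 = (-0.0795, -0.0795, 0)
rvec = (-0.1622, 0.0950, -0.1022), |rvec| = θ = 0.21396 rad = 12.259°
Rodrigues: sinθ=0.21233, 1−cosθ=0.02280; R = I + sinθ·[k]× + (1−cosθ)·[k]×²:
    [+0.99030 +0.09375 +0.10253]
    [-0.10910 +0.98169 +0.15613]
    [-0.08602 -0.16580 +0.98240]
t = (-0.3787, -0.1770, 1.0003) m
M0: Pc = R·M0+t = (-0.44998, -0.09028, +0.99396); u = 406.2·(-0.44998)/0.99396 + 337.2 = 153.3085, v = 835.7·(-0.09028)/0.99396 + 228.5 = 152.5925
M1: Pc = R·M1+t = (-0.29252, -0.10763, +0.98028); u = 406.2·(-0.29252)/0.98028 + 337.2 = 215.9889, v = 835.7·(-0.10763)/0.98028 + 228.5 = 136.7454
M2: Pc = R·M2+t = (-0.30742, -0.26372, +1.00664); u = 406.2·(-0.30742)/1.00664 + 337.2 = 213.1485, v = 835.7·(-0.26372)/1.00664 + 228.5 = 9.5653
M3: Pc = R·M3+t = (-0.46488, -0.24637, +1.02032); u = 406.2·(-0.46488)/1.02032 + 337.2 = 152.1256, v = 835.7·(-0.24637)/1.02032 + 228.5 = 26.7078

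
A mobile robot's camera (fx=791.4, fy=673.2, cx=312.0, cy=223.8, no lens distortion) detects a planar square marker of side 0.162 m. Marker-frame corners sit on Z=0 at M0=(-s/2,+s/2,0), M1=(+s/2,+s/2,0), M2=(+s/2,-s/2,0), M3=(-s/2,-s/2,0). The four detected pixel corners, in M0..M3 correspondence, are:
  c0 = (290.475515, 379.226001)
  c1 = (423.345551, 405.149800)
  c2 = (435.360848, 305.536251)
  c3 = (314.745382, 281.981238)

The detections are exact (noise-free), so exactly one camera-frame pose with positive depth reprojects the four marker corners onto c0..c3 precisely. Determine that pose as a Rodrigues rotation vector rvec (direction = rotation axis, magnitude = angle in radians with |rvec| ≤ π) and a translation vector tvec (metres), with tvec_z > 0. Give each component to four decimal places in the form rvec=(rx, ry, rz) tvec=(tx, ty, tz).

rvec=(-0.6276, -0.0725, 0.2178) tvec=(0.0680, 0.1714, 0.9881)

Intrinsics K: fx=791.4, fy=673.2, cx=312.0, cy=223.8
Marker side s = 0.162 m; corners in marker frame (Z=0):
  M0 = (-0.0810, +0.0810, 0)
  M1 = (+0.0810, +0.0810, 0)
  M2 = (+0.0810, -0.0810, 0)
  M3 = (-0.0810, -0.0810, 0)
Detected image corners:
  c0 = (290.475515, 379.226001) px
  c1 = (423.345551, 405.149800) px
  c2 = (435.360848, 305.536251) px
  c3 = (314.745382, 281.981238) px
Planar DLT: solve 8×8 A·h = b for H (H[2,2]=1):
  H  [+781.04944 -330.34687 +366.42744]
  H  [+152.84137 +402.95611 +340.59629]
  H  [+0.00141 -0.59664 +1.00000]
B = K⁻¹H; ‖b₁‖=1.012055, ‖b₂‖=1.012055; λ = 2/(‖b₁‖+‖b₂‖) = 0.988089, sign → tz>0 ⇒ λ=+0.988089
r₁ = λ·B[:,0] = (+0.97462,+0.22387,+0.00139); r₂ = λ·B[:,1] = (-0.18003,+0.78742,-0.58953)
r₃ = r₁×r₂ = (-0.13307,+0.57432,+0.80774); SVD([r₁ r₂ r₃]) → R = UVᵀ:
  R  [+0.97462 -0.18003 -0.13307]
  R  [+0.22387 +0.78742 +0.57432]
  R  [+0.00139 -0.58953 +0.80774]
t = (+0.06795, +0.17143, +0.98809) m
tr R = 2.569784; θ = arccos((tr R − 1)/2) = 0.668274 rad = 38.289°
axis k = ((R−Rᵀ)₃₂, (R−Rᵀ)₁₃, (R−Rᵀ)₂₁) / (2 sinθ) = (-0.939150, -0.108502, +0.325921)
rvec = θ·k = (-0.627610, -0.072509, +0.217805)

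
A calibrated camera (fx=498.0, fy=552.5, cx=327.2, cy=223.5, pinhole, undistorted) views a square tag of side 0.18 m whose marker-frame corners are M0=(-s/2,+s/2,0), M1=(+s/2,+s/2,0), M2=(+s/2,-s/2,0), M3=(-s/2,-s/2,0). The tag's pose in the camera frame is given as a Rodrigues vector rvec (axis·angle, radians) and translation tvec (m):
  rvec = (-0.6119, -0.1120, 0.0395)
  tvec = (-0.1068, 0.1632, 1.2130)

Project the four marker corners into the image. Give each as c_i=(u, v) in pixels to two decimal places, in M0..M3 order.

Intrinsics K: fx=498.0, fy=552.5, cx=327.2, cy=223.5
Marker side s = 0.18 m; corners in marker frame (Z=0):
  M0 = (-0.0900, +0.0900, 0)
  M1 = (+0.0900, +0.0900, 0)
  M2 = (+0.0900, -0.0900, 0)
  M3 = (-0.0900, -0.0900, 0)
rvec = (-0.6119, -0.1120, 0.0395), |rvec| = θ = 0.62332 rad = 35.714°
Rodrigues: sinθ=0.58373, 1−cosθ=0.18805; R = I + sinθ·[k]× + (1−cosθ)·[k]×²:
    [+0.99317 -0.00382 -0.11659]
    [+0.07016 +0.81802 +0.57090]
    [+0.09319 -0.57518 +0.81270]
t = (-0.1068, 0.1632, 1.2130) m
M0: Pc = R·M0+t = (-0.19653, +0.23051, +1.15285); u = 498.0·(-0.19653)/1.15285 + 327.2 = 242.3044, v = 552.5·(+0.23051)/1.15285 + 223.5 = 333.9701
M1: Pc = R·M1+t = (-0.01776, +0.24314, +1.16962); u = 498.0·(-0.01776)/1.16962 + 327.2 = 319.6389, v = 552.5·(+0.24314)/1.16962 + 223.5 = 338.3516
M2: Pc = R·M2+t = (-0.01707, +0.09589, +1.27315); u = 498.0·(-0.01707)/1.27315 + 327.2 = 320.5228, v = 552.5·(+0.09589)/1.27315 + 223.5 = 265.1139
M3: Pc = R·M3+t = (-0.19584, +0.08326, +1.25638); u = 498.0·(-0.19584)/1.25638 + 327.2 = 249.5728, v = 552.5·(+0.08326)/1.25638 + 223.5 = 260.1157

c0=(242.30, 333.97) c1=(319.64, 338.35) c2=(320.52, 265.11) c3=(249.57, 260.12)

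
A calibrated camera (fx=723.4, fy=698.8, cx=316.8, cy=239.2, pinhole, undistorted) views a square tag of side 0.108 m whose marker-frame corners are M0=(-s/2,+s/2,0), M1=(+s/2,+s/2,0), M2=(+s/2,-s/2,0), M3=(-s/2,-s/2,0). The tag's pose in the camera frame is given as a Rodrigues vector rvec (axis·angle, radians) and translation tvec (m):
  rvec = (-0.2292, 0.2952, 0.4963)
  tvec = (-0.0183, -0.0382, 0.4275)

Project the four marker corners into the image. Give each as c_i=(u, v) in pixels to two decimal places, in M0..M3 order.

Intrinsics K: fx=723.4, fy=698.8, cx=316.8, cy=239.2
Marker side s = 0.108 m; corners in marker frame (Z=0):
  M0 = (-0.0540, +0.0540, 0)
  M1 = (+0.0540, +0.0540, 0)
  M2 = (+0.0540, -0.0540, 0)
  M3 = (-0.0540, -0.0540, 0)
rvec = (-0.2292, 0.2952, 0.4963), |rvec| = θ = 0.62128 rad = 35.597°
Rodrigues: sinθ=0.58208, 1−cosθ=0.18687; R = I + sinθ·[k]× + (1−cosθ)·[k]×²:
    [+0.83857 -0.49774 +0.22150]
    [+0.43223 +0.85532 +0.28566]
    [-0.33164 -0.14381 +0.93238]
t = (-0.0183, -0.0382, 0.4275) m
M0: Pc = R·M0+t = (-0.09046, -0.01535, +0.43764); u = 723.4·(-0.09046)/0.43764 + 316.8 = 167.2738, v = 698.8·(-0.01535)/0.43764 + 239.2 = 214.6855
M1: Pc = R·M1+t = (+0.00010, +0.03133, +0.40183); u = 723.4·(+0.00010)/0.40183 + 316.8 = 316.9885, v = 698.8·(+0.03133)/0.40183 + 239.2 = 293.6807
M2: Pc = R·M2+t = (+0.05386, -0.06105, +0.41736); u = 723.4·(+0.05386)/0.41736 + 316.8 = 410.1557, v = 698.8·(-0.06105)/0.41736 + 239.2 = 136.9860
M3: Pc = R·M3+t = (-0.03670, -0.10773, +0.45317); u = 723.4·(-0.03670)/0.45317 + 316.8 = 258.2085, v = 698.8·(-0.10773)/0.45317 + 239.2 = 73.0828

c0=(167.27, 214.69) c1=(316.99, 293.68) c2=(410.16, 136.99) c3=(258.21, 73.08)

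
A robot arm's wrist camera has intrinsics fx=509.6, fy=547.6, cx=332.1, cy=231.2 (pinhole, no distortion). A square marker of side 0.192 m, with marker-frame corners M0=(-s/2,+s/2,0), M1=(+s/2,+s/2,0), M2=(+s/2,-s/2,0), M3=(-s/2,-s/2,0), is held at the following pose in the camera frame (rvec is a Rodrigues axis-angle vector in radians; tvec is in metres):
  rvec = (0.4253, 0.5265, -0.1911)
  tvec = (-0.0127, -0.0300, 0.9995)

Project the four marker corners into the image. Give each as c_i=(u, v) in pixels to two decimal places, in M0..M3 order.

c0=(300.53, 262.84) c1=(381.93, 258.76) c2=(355.27, 157.97) c3=(271.24, 172.27)

Intrinsics K: fx=509.6, fy=547.6, cx=332.1, cy=231.2
Marker side s = 0.192 m; corners in marker frame (Z=0):
  M0 = (-0.0960, +0.0960, 0)
  M1 = (+0.0960, +0.0960, 0)
  M2 = (+0.0960, -0.0960, 0)
  M3 = (-0.0960, -0.0960, 0)
rvec = (0.4253, 0.5265, -0.1911), |rvec| = θ = 0.70328 rad = 40.295°
Rodrigues: sinθ=0.64672, 1−cosθ=0.23727; R = I + sinθ·[k]× + (1−cosθ)·[k]×²:
    [+0.84950 +0.28315 +0.44517]
    [-0.06831 +0.89571 -0.43937]
    [-0.52315 +0.34283 +0.78024]
t = (-0.0127, -0.0300, 0.9995) m
M0: Pc = R·M0+t = (-0.06707, +0.06255, +1.08263); u = 509.6·(-0.06707)/1.08263 + 332.1 = 300.5303, v = 547.6·(+0.06255)/1.08263 + 231.2 = 262.8359
M1: Pc = R·M1+t = (+0.09603, +0.04943, +0.98219); u = 509.6·(+0.09603)/0.98219 + 332.1 = 381.9267, v = 547.6·(+0.04943)/0.98219 + 231.2 = 258.7587
M2: Pc = R·M2+t = (+0.04167, -0.12255, +0.91637); u = 509.6·(+0.04167)/0.91637 + 332.1 = 355.2727, v = 547.6·(-0.12255)/0.91637 + 231.2 = 157.9694
M3: Pc = R·M3+t = (-0.12143, -0.10943, +1.01681); u = 509.6·(-0.12143)/1.01681 + 332.1 = 271.2400, v = 547.6·(-0.10943)/1.01681 + 231.2 = 172.2668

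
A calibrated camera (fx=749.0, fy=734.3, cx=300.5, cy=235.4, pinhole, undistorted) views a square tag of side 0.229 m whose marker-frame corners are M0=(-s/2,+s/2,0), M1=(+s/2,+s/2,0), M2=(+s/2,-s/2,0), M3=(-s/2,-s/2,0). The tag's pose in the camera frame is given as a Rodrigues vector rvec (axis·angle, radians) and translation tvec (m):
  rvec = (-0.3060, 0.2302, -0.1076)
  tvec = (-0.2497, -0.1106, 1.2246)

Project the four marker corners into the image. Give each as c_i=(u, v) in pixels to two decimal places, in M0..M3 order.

Intrinsics K: fx=749.0, fy=734.3, cx=300.5, cy=235.4
Marker side s = 0.229 m; corners in marker frame (Z=0):
  M0 = (-0.1145, +0.1145, 0)
  M1 = (+0.1145, +0.1145, 0)
  M2 = (+0.1145, -0.1145, 0)
  M3 = (-0.1145, -0.1145, 0)
rvec = (-0.3060, 0.2302, -0.1076), |rvec| = θ = 0.39775 rad = 22.789°
Rodrigues: sinθ=0.38735, 1−cosθ=0.07807; R = I + sinθ·[k]× + (1−cosθ)·[k]×²:
    [+0.96814 +0.07003 +0.24042]
    [-0.13954 +0.94808 +0.28577]
    [-0.20793 -0.31022 +0.92765]
t = (-0.2497, -0.1106, 1.2246) m
M0: Pc = R·M0+t = (-0.35253, +0.01393, +1.21289); u = 749.0·(-0.35253)/1.21289 + 300.5 = 82.7983, v = 734.3·(+0.01393)/1.21289 + 235.4 = 243.8354
M1: Pc = R·M1+t = (-0.13083, -0.01802, +1.16527); u = 749.0·(-0.13083)/1.16527 + 300.5 = 216.4065, v = 734.3·(-0.01802)/1.16527 + 235.4 = 224.0432
M2: Pc = R·M2+t = (-0.14687, -0.23513, +1.23631); u = 749.0·(-0.14687)/1.23631 + 300.5 = 211.5234, v = 734.3·(-0.23513)/1.23631 + 235.4 = 95.7440
M3: Pc = R·M3+t = (-0.36857, -0.20318, +1.28393); u = 749.0·(-0.36857)/1.28393 + 300.5 = 85.4888, v = 734.3·(-0.20318)/1.28393 + 235.4 = 119.1992

c0=(82.80, 243.84) c1=(216.41, 224.04) c2=(211.52, 95.74) c3=(85.49, 119.20)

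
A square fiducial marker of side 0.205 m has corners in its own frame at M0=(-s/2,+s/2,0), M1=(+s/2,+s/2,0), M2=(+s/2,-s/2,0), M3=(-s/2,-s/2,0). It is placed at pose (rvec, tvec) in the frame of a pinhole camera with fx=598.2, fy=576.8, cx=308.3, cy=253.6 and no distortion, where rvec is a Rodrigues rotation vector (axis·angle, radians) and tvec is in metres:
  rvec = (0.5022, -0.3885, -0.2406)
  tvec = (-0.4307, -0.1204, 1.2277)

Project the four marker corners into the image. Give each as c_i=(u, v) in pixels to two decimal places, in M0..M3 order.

Intrinsics K: fx=598.2, fy=576.8, cx=308.3, cy=253.6
Marker side s = 0.205 m; corners in marker frame (Z=0):
  M0 = (-0.1025, +0.1025, 0)
  M1 = (+0.1025, +0.1025, 0)
  M2 = (+0.1025, -0.1025, 0)
  M3 = (-0.1025, -0.1025, 0)
rvec = (0.5022, -0.3885, -0.2406), |rvec| = θ = 0.67899 rad = 38.903°
Rodrigues: sinθ=0.62801, 1−cosθ=0.22179; R = I + sinθ·[k]× + (1−cosθ)·[k]×²:
    [+0.89954 +0.12867 -0.41746]
    [-0.31640 +0.85082 -0.41952]
    [+0.30120 +0.50946 +0.80606]
t = (-0.4307, -0.1204, 1.2277) m
M0: Pc = R·M0+t = (-0.50971, -0.00076, +1.24905); u = 598.2·(-0.50971)/1.24905 + 308.3 = 64.1851, v = 576.8·(-0.00076)/1.24905 + 253.6 = 253.2488
M1: Pc = R·M1+t = (-0.32531, -0.06562, +1.31079); u = 598.2·(-0.32531)/1.31079 + 308.3 = 159.8407, v = 576.8·(-0.06562)/1.31079 + 253.6 = 224.7239
M2: Pc = R·M2+t = (-0.35169, -0.24004, +1.20635); u = 598.2·(-0.35169)/1.20635 + 308.3 = 133.9078, v = 576.8·(-0.24004)/1.20635 + 253.6 = 138.8286
M3: Pc = R·M3+t = (-0.53609, -0.17518, +1.14461); u = 598.2·(-0.53609)/1.14461 + 308.3 = 28.1252, v = 576.8·(-0.17518)/1.14461 + 253.6 = 165.3227

c0=(64.19, 253.25) c1=(159.84, 224.72) c2=(133.91, 138.83) c3=(28.13, 165.32)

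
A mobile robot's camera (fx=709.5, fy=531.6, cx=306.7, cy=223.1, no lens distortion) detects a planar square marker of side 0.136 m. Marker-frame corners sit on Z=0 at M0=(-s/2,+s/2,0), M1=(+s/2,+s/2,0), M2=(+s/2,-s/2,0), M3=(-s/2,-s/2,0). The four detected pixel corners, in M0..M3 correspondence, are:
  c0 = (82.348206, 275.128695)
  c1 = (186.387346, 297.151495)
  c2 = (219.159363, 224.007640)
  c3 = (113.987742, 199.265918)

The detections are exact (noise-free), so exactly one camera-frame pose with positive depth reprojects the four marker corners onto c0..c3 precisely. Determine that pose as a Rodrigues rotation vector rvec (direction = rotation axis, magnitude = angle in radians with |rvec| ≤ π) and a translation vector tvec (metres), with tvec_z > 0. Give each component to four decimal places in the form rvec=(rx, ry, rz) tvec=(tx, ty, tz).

Intrinsics K: fx=709.5, fy=531.6, cx=306.7, cy=223.1
Marker side s = 0.136 m; corners in marker frame (Z=0):
  M0 = (-0.0680, +0.0680, 0)
  M1 = (+0.0680, +0.0680, 0)
  M2 = (+0.0680, -0.0680, 0)
  M3 = (-0.0680, -0.0680, 0)
Detected image corners:
  c0 = (82.348206, 275.128695) px
  c1 = (186.387346, 297.151495) px
  c2 = (219.159363, 224.007640) px
  c3 = (113.987742, 199.265918) px
Planar DLT: solve 8×8 A·h = b for H (H[2,2]=1):
  H  [+802.50664 -214.61138 +151.09794]
  H  [+227.05928 +584.48490 +249.43957]
  H  [+0.22191 +0.14793 +1.00000]
B = K⁻¹H; ‖b₁‖=1.110114, ‖b₂‖=1.110114; λ = 2/(‖b₁‖+‖b₂‖) = 0.900808, sign → tz>0 ⇒ λ=+0.900808
r₁ = λ·B[:,0] = (+0.93248,+0.30086,+0.19990); r₂ = λ·B[:,1] = (-0.33008,+0.93450,+0.13325)
r₃ = r₁×r₂ = (-0.14672,-0.19024,+0.97071); SVD([r₁ r₂ r₃]) → R = UVᵀ:
  R  [+0.93248 -0.33008 -0.14672]
  R  [+0.30086 +0.93450 -0.19024]
  R  [+0.19990 +0.13325 +0.97071]
t = (-0.19756, +0.04463, +0.90081) m
tr R = 2.837694; θ = arccos((tr R − 1)/2) = 0.405648 rad = 23.242°
axis k = ((R−Rᵀ)₃₂, (R−Rᵀ)₁₃, (R−Rᵀ)₂₁) / (2 sinθ) = (+0.409886, -0.439184, +0.799445)
rvec = θ·k = (+0.166269, -0.178154, +0.324293)

rvec=(0.1663, -0.1782, 0.3243) tvec=(-0.1976, 0.0446, 0.9008)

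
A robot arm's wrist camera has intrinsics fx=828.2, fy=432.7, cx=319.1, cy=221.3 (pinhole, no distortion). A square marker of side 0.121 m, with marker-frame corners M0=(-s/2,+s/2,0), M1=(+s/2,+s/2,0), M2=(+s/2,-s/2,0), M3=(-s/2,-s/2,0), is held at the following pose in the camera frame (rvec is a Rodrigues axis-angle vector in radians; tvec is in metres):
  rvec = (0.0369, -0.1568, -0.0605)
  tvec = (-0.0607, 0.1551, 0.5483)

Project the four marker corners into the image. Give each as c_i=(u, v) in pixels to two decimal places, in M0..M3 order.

Intrinsics K: fx=828.2, fy=432.7, cx=319.1, cy=221.3
Marker side s = 0.121 m; corners in marker frame (Z=0):
  M0 = (-0.0605, +0.0605, 0)
  M1 = (+0.0605, +0.0605, 0)
  M2 = (+0.0605, -0.0605, 0)
  M3 = (-0.0605, -0.0605, 0)
rvec = (0.0369, -0.1568, -0.0605), |rvec| = θ = 0.17207 rad = 9.859°
Rodrigues: sinθ=0.17122, 1−cosθ=0.01477; R = I + sinθ·[k]× + (1−cosθ)·[k]×²:
    [+0.98591 +0.05732 -0.15714]
    [-0.06309 +0.99750 -0.03199]
    [+0.15491 +0.04145 +0.98706]
t = (-0.0607, 0.1551, 0.5483) m
M0: Pc = R·M0+t = (-0.11688, +0.21927, +0.54144); u = 828.2·(-0.11688)/0.54144 + 319.1 = 140.3159, v = 432.7·(+0.21927)/0.54144 + 221.3 = 396.5307
M1: Pc = R·M1+t = (+0.00242, +0.21163, +0.56018); u = 828.2·(+0.00242)/0.56018 + 319.1 = 322.6709, v = 432.7·(+0.21163)/0.56018 + 221.3 = 384.7707
M2: Pc = R·M2+t = (-0.00452, +0.09093, +0.55516); u = 828.2·(-0.00452)/0.55516 + 319.1 = 312.3571, v = 432.7·(+0.09093)/0.55516 + 221.3 = 292.1753
M3: Pc = R·M3+t = (-0.12382, +0.09857, +0.53642); u = 828.2·(-0.12382)/0.53642 + 319.1 = 127.9367, v = 432.7·(+0.09857)/0.53642 + 221.3 = 300.8096

c0=(140.32, 396.53) c1=(322.67, 384.77) c2=(312.36, 292.18) c3=(127.94, 300.81)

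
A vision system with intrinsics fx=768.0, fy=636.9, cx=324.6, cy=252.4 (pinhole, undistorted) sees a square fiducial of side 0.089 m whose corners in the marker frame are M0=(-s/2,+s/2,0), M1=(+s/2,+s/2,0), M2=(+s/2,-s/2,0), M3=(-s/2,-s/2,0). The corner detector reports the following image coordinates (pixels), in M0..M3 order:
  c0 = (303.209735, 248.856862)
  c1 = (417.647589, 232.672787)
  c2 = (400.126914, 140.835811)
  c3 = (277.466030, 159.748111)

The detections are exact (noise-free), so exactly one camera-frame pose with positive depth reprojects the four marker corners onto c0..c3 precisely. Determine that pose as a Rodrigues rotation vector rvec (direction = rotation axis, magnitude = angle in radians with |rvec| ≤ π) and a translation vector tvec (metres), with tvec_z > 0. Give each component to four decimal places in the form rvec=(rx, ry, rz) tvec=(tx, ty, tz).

rvec=(0.4896, 0.0605, -0.1893) tvec=(0.0184, -0.0492, 0.5681)

Intrinsics K: fx=768.0, fy=636.9, cx=324.6, cy=252.4
Marker side s = 0.089 m; corners in marker frame (Z=0):
  M0 = (-0.0445, +0.0445, 0)
  M1 = (+0.0445, +0.0445, 0)
  M2 = (+0.0445, -0.0445, 0)
  M3 = (-0.0445, -0.0445, 0)
Detected image corners:
  c0 = (303.209735, 248.856862) px
  c1 = (417.647589, 232.672787) px
  c2 = (400.126914, 140.835811) px
  c3 = (277.466030, 159.748111) px
Planar DLT: solve 8×8 A·h = b for H (H[2,2]=1):
  H  [+1266.98117 +527.47008 +349.52554]
  H  [-232.05422 +1175.28047 +197.23462]
  H  [-0.18124 +0.81244 +1.00000]
B = K⁻¹H; ‖b₁‖=1.760282, ‖b₂‖=1.760282; λ = 2/(‖b₁‖+‖b₂‖) = 0.568091, sign → tz>0 ⇒ λ=+0.568091
r₁ = λ·B[:,0] = (+0.98071,-0.16618,-0.10296); r₂ = λ·B[:,1] = (+0.19510,+0.86540,+0.46154)
r₃ = r₁×r₂ = (+0.01240,-0.47272,+0.88112); SVD([r₁ r₂ r₃]) → R = UVᵀ:
  R  [+0.98071 +0.19510 +0.01240]
  R  [-0.16618 +0.86540 -0.47272]
  R  [-0.10296 +0.46154 +0.88112]
t = (+0.01844, -0.04921, +0.56809) m
tr R = 2.727230; θ = arccos((tr R − 1)/2) = 0.528400 rad = 30.275°
axis k = ((R−Rᵀ)₃₂, (R−Rᵀ)₁₃, (R−Rᵀ)₂₁) / (2 sinθ) = (+0.926568, +0.114415, -0.358303)
rvec = θ·k = (+0.489598, +0.060457, -0.189327)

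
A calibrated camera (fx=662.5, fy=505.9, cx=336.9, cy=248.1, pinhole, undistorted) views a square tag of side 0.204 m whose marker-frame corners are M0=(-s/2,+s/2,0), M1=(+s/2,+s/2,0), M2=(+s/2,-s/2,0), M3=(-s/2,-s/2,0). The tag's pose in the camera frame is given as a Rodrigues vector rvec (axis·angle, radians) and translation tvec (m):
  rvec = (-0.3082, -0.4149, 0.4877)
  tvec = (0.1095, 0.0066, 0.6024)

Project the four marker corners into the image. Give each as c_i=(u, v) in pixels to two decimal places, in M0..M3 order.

c0=(322.13, 286.52) c1=(506.15, 370.71) c2=(564.28, 227.63) c3=(409.66, 139.36)

Intrinsics K: fx=662.5, fy=505.9, cx=336.9, cy=248.1
Marker side s = 0.204 m; corners in marker frame (Z=0):
  M0 = (-0.1020, +0.1020, 0)
  M1 = (+0.1020, +0.1020, 0)
  M2 = (+0.1020, -0.1020, 0)
  M3 = (-0.1020, -0.1020, 0)
rvec = (-0.3082, -0.4149, 0.4877), |rvec| = θ = 0.71062 rad = 40.716°
Rodrigues: sinθ=0.65230, 1−cosθ=0.24204; R = I + sinθ·[k]× + (1−cosθ)·[k]×²:
    [+0.80349 -0.38639 -0.45290]
    [+0.50897 +0.84047 +0.18592]
    [+0.30881 -0.37989 +0.87196]
t = (0.1095, 0.0066, 0.6024) m
M0: Pc = R·M0+t = (-0.01187, +0.04041, +0.53215); u = 662.5·(-0.01187)/0.53215 + 336.9 = 322.1262, v = 505.9·(+0.04041)/0.53215 + 248.1 = 286.5192
M1: Pc = R·M1+t = (+0.15204, +0.14424, +0.59515); u = 662.5·(+0.15204)/0.59515 + 336.9 = 506.1504, v = 505.9·(+0.14424)/0.59515 + 248.1 = 370.7117
M2: Pc = R·M2+t = (+0.23087, -0.02721, +0.67265); u = 662.5·(+0.23087)/0.67265 + 336.9 = 564.2842, v = 505.9·(-0.02721)/0.67265 + 248.1 = 227.6331
M3: Pc = R·M3+t = (+0.06696, -0.13104, +0.60965); u = 662.5·(+0.06696)/0.60965 + 336.9 = 409.6601, v = 505.9·(-0.13104)/0.60965 + 248.1 = 139.3585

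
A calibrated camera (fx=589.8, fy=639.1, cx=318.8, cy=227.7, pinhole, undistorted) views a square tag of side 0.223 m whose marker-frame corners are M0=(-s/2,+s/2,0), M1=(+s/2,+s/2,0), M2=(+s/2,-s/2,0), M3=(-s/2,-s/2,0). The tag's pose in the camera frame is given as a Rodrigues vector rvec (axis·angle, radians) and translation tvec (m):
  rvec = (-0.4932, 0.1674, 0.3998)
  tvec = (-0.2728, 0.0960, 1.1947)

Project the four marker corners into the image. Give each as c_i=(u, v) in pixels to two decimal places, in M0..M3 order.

Intrinsics K: fx=589.8, fy=639.1, cx=318.8, cy=227.7
Marker side s = 0.223 m; corners in marker frame (Z=0):
  M0 = (-0.1115, +0.1115, 0)
  M1 = (+0.1115, +0.1115, 0)
  M2 = (+0.1115, -0.1115, 0)
  M3 = (-0.1115, -0.1115, 0)
rvec = (-0.4932, 0.1674, 0.3998), |rvec| = θ = 0.65659 rad = 37.620°
Rodrigues: sinθ=0.61042, 1−cosθ=0.20792; R = I + sinθ·[k]× + (1−cosθ)·[k]×²:
    [+0.90940 -0.41151 +0.06053]
    [+0.33187 +0.80559 +0.49080]
    [-0.25073 -0.42624 +0.86917]
t = (-0.2728, 0.0960, 1.1947) m
M0: Pc = R·M0+t = (-0.42008, +0.14882, +1.17513); u = 589.8·(-0.42008)/1.17513 + 318.8 = 107.9609, v = 639.1·(+0.14882)/1.17513 + 227.7 = 308.6367
M1: Pc = R·M1+t = (-0.21729, +0.22283, +1.11922); u = 589.8·(-0.21729)/1.11922 + 318.8 = 204.2960, v = 639.1·(+0.22283)/1.11922 + 227.7 = 354.9395
M2: Pc = R·M2+t = (-0.12552, +0.04318, +1.21427); u = 589.8·(-0.12552)/1.21427 + 318.8 = 257.8321, v = 639.1·(+0.04318)/1.21427 + 227.7 = 250.4264
M3: Pc = R·M3+t = (-0.32831, -0.03083, +1.27018); u = 589.8·(-0.32831)/1.27018 + 318.8 = 166.3494, v = 639.1·(-0.03083)/1.27018 + 227.7 = 212.1892

c0=(107.96, 308.64) c1=(204.30, 354.94) c2=(257.83, 250.43) c3=(166.35, 212.19)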